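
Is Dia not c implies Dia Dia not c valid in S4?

Valid

Tableau for the negation not (Dia not c implies Dia Dia not c):
1. not (Dia not c implies Dia Dia not c), 0
2. Dia not c, 0
3. not Dia Dia not c, 0
4. not Dia not c, 0
5. c, 0
6. not c, 1
7. not Dia not c, 1
8. c, 1
Accessibility: 0R0, 0R1, 1R1
Branch closes: c and not c both at 1.
Every branch of the negation's tableau closes; the branch above is one of them.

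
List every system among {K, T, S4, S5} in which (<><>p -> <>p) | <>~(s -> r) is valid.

S4-tableau for the negation ~((<><>p -> <>p) | <>~(s -> r)):
1. ~((<><>p -> <>p) | <>~(s -> r)), u
2. ~(<><>p -> <>p), u
3. ~<>~(s -> r), u
4. <><>p, u
5. ~<>p, u
6. s -> r, u
7. ~p, u
8. r, u
9. <>p, v
10. s -> r, v
11. ~p, v
12. r, v
13. p, w
14. s -> r, w
15. ~p, w
Accessibility: uRu, uRv, uRw, vRv, vRw, wRw
Branch closes: p and ~p both at w.
Every branch closes (one shown): valid in S4, hence also in S5 (every theorem of S4 is a theorem of S5).
T-tableau for the negation ~((<><>p -> <>p) | <>~(s -> r)):
1. ~((<><>p -> <>p) | <>~(s -> r)), u
2. ~(<><>p -> <>p), u
3. ~<>~(s -> r), u
4. <><>p, u
5. ~<>p, u
6. s -> r, u
7. ~p, u
8. r, u
9. <>p, v
10. s -> r, v
11. ~p, v
12. r, v
13. p, w
Accessibility: uRu, uRv, vRv, vRw, wRw
Complete open branch: countermodel on a T-frame, so not valid in T, nor in K (the same frame is also a K-frame).

S4, S5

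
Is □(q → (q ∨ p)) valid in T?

Tableau for the negation ¬□(q → (q ∨ p)):
1. ¬□(q → (q ∨ p)), w0
2. ¬(q → (q ∨ p)), w1
3. q, w1
4. ¬(q ∨ p), w1
5. ¬q, w1
6. ¬p, w1
Accessibility: w0Rw0, w0Rw1, w1Rw1
Branch closes: q and ¬q both at w1.
Every branch of the negation's tableau closes; the branch above is one of them.

Valid in T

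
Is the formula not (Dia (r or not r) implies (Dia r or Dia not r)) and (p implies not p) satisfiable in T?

No, unsatisfiable

1. not (Dia (r or not r) implies (Dia r or Dia not r)) and (p implies not p), u
2. not (Dia (r or not r) implies (Dia r or Dia not r)), u   [and-rule on 1]
3. p implies not p, u   [and-rule on 1]
4. Dia (r or not r), u   [neg-implies-rule on 2]
5. not (Dia r or Dia not r), u   [neg-implies-rule on 2]
6. not Dia r, u   [neg-or-rule on 5]
7. not Dia not r, u   [neg-or-rule on 5]
8. not r, u   [neg-Dia-rule on 6 via uRu]
9. r, u   [neg-Dia-rule on 7 via uRu]
Accessibility: uRu
Branch closes: r and not r both at u.
All branches of the tableau close; one closing branch shown above.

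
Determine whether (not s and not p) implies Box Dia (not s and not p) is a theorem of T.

Tableau for the negation not ((not s and not p) implies Box Dia (not s and not p)):
1. not ((not s and not p) implies Box Dia (not s and not p)), w0
2. not s and not p, w0   [neg-implies-rule on 1]
3. not Box Dia (not s and not p), w0   [neg-implies-rule on 1]
4. not s, w0   [and-rule on 2]
5. not p, w0   [and-rule on 2]
6. not Dia (not s and not p), w1   [neg-Box-rule on 3: fresh world w1, w0Rw1]
7. not (not s and not p), w1   [neg-Dia-rule on 6 via w1Rw1]
8. p, w1   [neg-and-rule on 7 (branches; this branch)]
Accessibility: w0Rw0, w0Rw1, w1Rw1
The negation has an open branch (countermodel exists).

Not valid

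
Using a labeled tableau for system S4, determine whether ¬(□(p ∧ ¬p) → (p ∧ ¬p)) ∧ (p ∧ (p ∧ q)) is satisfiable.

Unsatisfiable (every branch closes)

1. ¬(□(p ∧ ¬p) → (p ∧ ¬p)) ∧ (p ∧ (p ∧ q)), u
2. ¬(□(p ∧ ¬p) → (p ∧ ¬p)), u
3. p ∧ (p ∧ q), u
4. □(p ∧ ¬p), u
5. ¬(p ∧ ¬p), u
6. p, u
7. p ∧ q, u
8. q, u
9. p ∧ ¬p, u
10. ¬p, u
Accessibility: uRu
Branch closes: p and ¬p both at u.
Every branch closes; the branch above is one of them.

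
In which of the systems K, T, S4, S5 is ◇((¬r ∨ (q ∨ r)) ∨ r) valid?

T, S4, S5

T-tableau for the negation ¬◇((¬r ∨ (q ∨ r)) ∨ r):
1. ¬◇((¬r ∨ (q ∨ r)) ∨ r), 0
2. ¬((¬r ∨ (q ∨ r)) ∨ r), 0   [¬◇-rule on 1 via 0R0]
3. ¬(¬r ∨ (q ∨ r)), 0   [¬∨-rule on 2]
4. ¬r, 0   [¬∨-rule on 2]
5. r, 0   [¬∨-rule on 3]
6. ¬(q ∨ r), 0   [¬∨-rule on 3]
Accessibility: 0R0
Branch closes: r and ¬r both at 0.
Every branch closes (one shown): valid in T, hence also in S4, S5 (every theorem of T is a theorem of S4 and S5).
K-tableau for the negation ¬◇((¬r ∨ (q ∨ r)) ∨ r):
1. ¬◇((¬r ∨ (q ∨ r)) ∨ r), 0
Complete open branch: countermodel on a K-frame, so not valid in K.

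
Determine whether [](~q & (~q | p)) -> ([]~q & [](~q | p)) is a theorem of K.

Yes, valid

Tableau for the negation ~([](~q & (~q | p)) -> ([]~q & [](~q | p))):
1. ~([](~q & (~q | p)) -> ([]~q & [](~q | p))), u
2. [](~q & (~q | p)), u
3. ~([]~q & [](~q | p)), u
4. ~[](~q | p), u
5. ~(~q | p), v
6. q, v
7. ~p, v
8. ~q & (~q | p), v
9. ~q, v
10. ~q | p, v
Accessibility: uRv
Branch closes: q and ~q both at v.
All branches of the negation close; one closing branch shown above.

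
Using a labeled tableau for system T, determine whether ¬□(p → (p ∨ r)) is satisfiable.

Unsatisfiable (every branch closes)

1. ¬□(p → (p ∨ r)), 0
2. ¬(p → (p ∨ r)), 1
3. p, 1
4. ¬(p ∨ r), 1
5. ¬p, 1
6. ¬r, 1
Accessibility: 0R0, 0R1, 1R1
Branch closes: p and ¬p both at 1.
Every branch closes; the branch above is one of them.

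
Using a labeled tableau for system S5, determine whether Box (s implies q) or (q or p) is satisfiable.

1. Box (s implies q) or (q or p), 0
2. q or p, 0   [or-rule on 1 (branches; this branch)]
3. p, 0   [or-rule on 2 (branches; this branch)]
Accessibility: 0R0

Satisfiable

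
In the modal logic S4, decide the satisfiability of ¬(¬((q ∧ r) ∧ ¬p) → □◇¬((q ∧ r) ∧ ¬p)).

1. ¬(¬((q ∧ r) ∧ ¬p) → □◇¬((q ∧ r) ∧ ¬p)), w0
2. ¬((q ∧ r) ∧ ¬p), w0   [¬→-rule on 1]
3. ¬□◇¬((q ∧ r) ∧ ¬p), w0   [¬→-rule on 1]
4. p, w0   [¬∧-rule on 2 (branches; this branch)]
5. ¬◇¬((q ∧ r) ∧ ¬p), w1   [¬□-rule on 3: fresh world w1, w0Rw1]
6. (q ∧ r) ∧ ¬p, w1   [¬◇-rule on 5 via w1Rw1]
7. q ∧ r, w1   [∧-rule on 6]
8. ¬p, w1   [∧-rule on 6]
9. q, w1   [∧-rule on 7]
10. r, w1   [∧-rule on 7]
Accessibility: w0Rw0, w0Rw1, w1Rw1

Satisfiable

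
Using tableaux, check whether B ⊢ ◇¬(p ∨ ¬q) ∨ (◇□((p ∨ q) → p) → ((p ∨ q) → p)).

Valid

Tableau for the negation ¬(◇¬(p ∨ ¬q) ∨ (◇□((p ∨ q) → p) → ((p ∨ q) → p))):
1. ¬(◇¬(p ∨ ¬q) ∨ (◇□((p ∨ q) → p) → ((p ∨ q) → p))), w0
2. ¬◇¬(p ∨ ¬q), w0
3. ¬(◇□((p ∨ q) → p) → ((p ∨ q) → p)), w0
4. ◇□((p ∨ q) → p), w0
5. ¬((p ∨ q) → p), w0
6. p ∨ q, w0
7. ¬p, w0
8. p ∨ ¬q, w0
9. q, w0
10. ¬q, w0
Accessibility: w0Rw0
Branch closes: q and ¬q both at w0.
All branches of the negation close; one closing branch shown above.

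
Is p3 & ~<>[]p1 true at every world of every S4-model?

Tableau for the negation ~(p3 & ~<>[]p1):
1. ~(p3 & ~<>[]p1), 0
2. <>[]p1, 0
3. []p1, 1
4. p1, 1
Accessibility: 0R0, 0R1, 1R1
The negation has an open branch (countermodel exists).

No, not valid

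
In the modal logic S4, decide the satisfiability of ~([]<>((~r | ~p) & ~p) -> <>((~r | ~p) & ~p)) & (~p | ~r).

1. ~([]<>((~r | ~p) & ~p) -> <>((~r | ~p) & ~p)) & (~p | ~r), w0
2. ~([]<>((~r | ~p) & ~p) -> <>((~r | ~p) & ~p)), w0   [&-rule on 1]
3. ~p | ~r, w0   [&-rule on 1]
4. []<>((~r | ~p) & ~p), w0   [~->-rule on 2]
5. ~<>((~r | ~p) & ~p), w0   [~->-rule on 2]
6. <>((~r | ~p) & ~p), w0   [[]-rule on 4 via w0Rw0]
7. ~((~r | ~p) & ~p), w0   [~<>-rule on 5 via w0Rw0]
8. ~r, w0   [|-rule on 3 (branches; this branch)]
9. p, w0   [~&-rule on 7 (branches; this branch)]
10. (~r | ~p) & ~p, w1   [<>-rule on 6: fresh world w1, w0Rw1]
11. ~r | ~p, w1   [&-rule on 10]
12. ~p, w1   [&-rule on 10]
13. <>((~r | ~p) & ~p), w1   [[]-rule on 4 via w0Rw1]
14. ~((~r | ~p) & ~p), w1   [~<>-rule on 5 via w0Rw1]
15. ~(~r | ~p), w1   [~&-rule on 14 (branches; this branch)]
16. r, w1   [~|-rule on 15]
17. p, w1   [~|-rule on 15]
Accessibility: w0Rw0, w0Rw1, w1Rw1
Branch closes: p and ~p both at w1.
(One branch shown.) All branches close.

No, unsatisfiable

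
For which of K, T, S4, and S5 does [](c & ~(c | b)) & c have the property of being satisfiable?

K-tableau for the formula:
1. [](c & ~(c | b)) & c, w0
2. [](c & ~(c | b)), w0   [&-rule on 1]
3. c, w0   [&-rule on 1]
Complete open branch: satisfiable in K.
T-tableau for the formula:
1. [](c & ~(c | b)) & c, w0
2. [](c & ~(c | b)), w0   [&-rule on 1]
3. c, w0   [&-rule on 1]
4. c & ~(c | b), w0   [[]-rule on 2 via w0Rw0]
5. ~(c | b), w0   [&-rule on 4]
6. ~c, w0   [~|-rule on 5]
7. ~b, w0   [~|-rule on 5]
Accessibility: w0Rw0
Branch closes: c and ~c both at w0.
Every branch closes (one shown): unsatisfiable in T, hence also in S4, S5 (every S4/S5-frame is a T-frame).

K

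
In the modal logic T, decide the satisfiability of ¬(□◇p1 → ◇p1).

1. ¬(□◇p1 → ◇p1), u
2. □◇p1, u   [¬→-rule on 1]
3. ¬◇p1, u   [¬→-rule on 1]
4. ◇p1, u   [□-rule on 2 via uRu]
5. ¬p1, u   [¬◇-rule on 3 via uRu]
6. p1, v   [◇-rule on 4: fresh world v, uRv]
7. ◇p1, v   [□-rule on 2 via uRv]
8. ¬p1, v   [¬◇-rule on 3 via uRv]
Accessibility: uRu, uRv, vRv
Branch closes: p1 and ¬p1 both at v.
Every branch closes; the branch above is one of them.

Unsatisfiable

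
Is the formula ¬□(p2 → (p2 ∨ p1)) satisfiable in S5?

1. ¬□(p2 → (p2 ∨ p1)), 0
2. ¬(p2 → (p2 ∨ p1)), 1
3. p2, 1
4. ¬(p2 ∨ p1), 1
5. ¬p2, 1
6. ¬p1, 1
Accessibility: 0R0, 0R1, 1R0, 1R1
Branch closes: p2 and ¬p2 both at 1.
(One branch shown.) All branches close.

Unsatisfiable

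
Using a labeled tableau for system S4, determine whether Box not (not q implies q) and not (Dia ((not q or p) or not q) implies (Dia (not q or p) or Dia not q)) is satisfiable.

1. Box not (not q implies q) and not (Dia ((not q or p) or not q) implies (Dia (not q or p) or Dia not q)), w0
2. Box not (not q implies q), w0
3. not (Dia ((not q or p) or not q) implies (Dia (not q or p) or Dia not q)), w0
4. Dia ((not q or p) or not q), w0
5. not (Dia (not q or p) or Dia not q), w0
6. not Dia (not q or p), w0
7. not Dia not q, w0
8. not (not q implies q), w0
9. not q, w0
10. not (not q or p), w0
11. q, w0
12. not p, w0
Accessibility: w0Rw0
Branch closes: q and not q both at w0.
All branches of the tableau close; one closing branch shown above.

Unsatisfiable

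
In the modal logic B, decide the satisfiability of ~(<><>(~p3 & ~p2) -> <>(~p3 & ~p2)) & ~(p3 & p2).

Yes, satisfiable

1. ~(<><>(~p3 & ~p2) -> <>(~p3 & ~p2)) & ~(p3 & p2), 0
2. ~(<><>(~p3 & ~p2) -> <>(~p3 & ~p2)), 0   [&-rule on 1]
3. ~(p3 & p2), 0   [&-rule on 1]
4. <><>(~p3 & ~p2), 0   [~->-rule on 2]
5. ~<>(~p3 & ~p2), 0   [~->-rule on 2]
6. ~(~p3 & ~p2), 0   [~<>-rule on 5 via 0R0]
7. ~p2, 0   [~&-rule on 3 (branches; this branch)]
8. p3, 0   [~&-rule on 6 (branches; this branch)]
9. <>(~p3 & ~p2), 1   [<>-rule on 4: fresh world 1, 0R1]
10. ~(~p3 & ~p2), 1   [~<>-rule on 5 via 0R1]
11. p2, 1   [~&-rule on 10 (branches; this branch)]
12. ~p3 & ~p2, 2   [<>-rule on 9: fresh world 2, 1R2]
13. ~p3, 2   [&-rule on 12]
14. ~p2, 2   [&-rule on 12]
Accessibility: 0R0, 0R1, 1R0, 1R1, 1R2, 2R1, 2R2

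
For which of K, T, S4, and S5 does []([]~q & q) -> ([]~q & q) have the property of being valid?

T-tableau for the negation ~([]([]~q & q) -> ([]~q & q)):
1. ~([]([]~q & q) -> ([]~q & q)), w0
2. []([]~q & q), w0
3. ~([]~q & q), w0
4. []~q & q, w0
5. []~q, w0
6. q, w0
7. ~q, w0
Accessibility: w0Rw0
Branch closes: q and ~q both at w0.
Every branch closes (one shown): valid in T, hence also in S4, S5 (every theorem of T is a theorem of S4 and S5).
K-tableau for the negation ~([]([]~q & q) -> ([]~q & q)):
1. ~([]([]~q & q) -> ([]~q & q)), w0
2. []([]~q & q), w0
3. ~([]~q & q), w0
4. ~q, w0
Complete open branch: countermodel on a K-frame, so not valid in K.

T, S4, S5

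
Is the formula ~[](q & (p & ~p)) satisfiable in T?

Satisfiable

1. ~[](q & (p & ~p)), w0
2. ~(q & (p & ~p)), w1   [~[]-rule on 1: fresh world w1, w0Rw1]
3. ~(p & ~p), w1   [~&-rule on 2 (branches; this branch)]
4. p, w1   [~&-rule on 3 (branches; this branch)]
Accessibility: w0Rw0, w0Rw1, w1Rw1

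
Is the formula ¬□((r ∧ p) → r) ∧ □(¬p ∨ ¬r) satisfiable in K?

1. ¬□((r ∧ p) → r) ∧ □(¬p ∨ ¬r), 0
2. ¬□((r ∧ p) → r), 0   [∧-rule on 1]
3. □(¬p ∨ ¬r), 0   [∧-rule on 1]
4. ¬((r ∧ p) → r), 1   [¬□-rule on 2: fresh world 1, 0R1]
5. r ∧ p, 1   [¬→-rule on 4]
6. ¬r, 1   [¬→-rule on 4]
7. r, 1   [∧-rule on 5]
8. p, 1   [∧-rule on 5]
Accessibility: 0R1
Branch closes: r and ¬r both at 1.
Every branch closes; the branch above is one of them.

Unsatisfiable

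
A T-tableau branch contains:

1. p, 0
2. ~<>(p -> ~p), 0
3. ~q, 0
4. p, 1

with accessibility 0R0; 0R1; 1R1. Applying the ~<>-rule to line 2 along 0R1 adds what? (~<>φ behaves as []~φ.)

~<>φ behaves as []~φ: propagate the negated body to each accessible world.

~(p -> ~p), 1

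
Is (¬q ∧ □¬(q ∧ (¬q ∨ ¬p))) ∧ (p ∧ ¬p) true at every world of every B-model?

Not valid

Tableau for the negation ¬((¬q ∧ □¬(q ∧ (¬q ∨ ¬p))) ∧ (p ∧ ¬p)):
1. ¬((¬q ∧ □¬(q ∧ (¬q ∨ ¬p))) ∧ (p ∧ ¬p)), 0
2. ¬(p ∧ ¬p), 0
3. p, 0
Accessibility: 0R0
The negation has an open branch (countermodel exists).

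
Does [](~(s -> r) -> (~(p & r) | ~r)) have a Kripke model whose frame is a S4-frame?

Satisfiable

1. [](~(s -> r) -> (~(p & r) | ~r)), 0
2. ~(s -> r) -> (~(p & r) | ~r), 0   [[]-rule on 1 via 0R0]
3. ~(p & r) | ~r, 0   [->-rule on 2 (branches; this branch)]
4. ~r, 0   [|-rule on 3 (branches; this branch)]
Accessibility: 0R0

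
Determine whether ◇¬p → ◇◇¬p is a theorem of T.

Valid in T

Tableau for the negation ¬(◇¬p → ◇◇¬p):
1. ¬(◇¬p → ◇◇¬p), w0
2. ◇¬p, w0
3. ¬◇◇¬p, w0
4. ¬◇¬p, w0
5. p, w0
6. ¬p, w1
7. ¬◇¬p, w1
8. p, w1
Accessibility: w0Rw0, w0Rw1, w1Rw1
Branch closes: p and ¬p both at w1.
All branches of the negation close; one closing branch shown above.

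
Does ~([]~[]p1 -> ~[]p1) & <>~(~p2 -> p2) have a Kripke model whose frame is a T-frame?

1. ~([]~[]p1 -> ~[]p1) & <>~(~p2 -> p2), 0
2. ~([]~[]p1 -> ~[]p1), 0
3. <>~(~p2 -> p2), 0
4. []~[]p1, 0
5. []p1, 0
6. ~[]p1, 0
7. p1, 0
8. ~(~p2 -> p2), 1
9. ~p2, 1
10. ~[]p1, 1
11. p1, 1
12. ~p1, 2
13. ~[]p1, 2
14. p1, 2
Accessibility: 0R0, 0R1, 0R2, 1R1, 2R2
Branch closes: p1 and ~p1 both at 2.
Every branch closes; the branch above is one of them.

Unsatisfiable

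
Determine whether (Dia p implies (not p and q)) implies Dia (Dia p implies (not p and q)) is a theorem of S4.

Tableau for the negation not ((Dia p implies (not p and q)) implies Dia (Dia p implies (not p and q))):
1. not ((Dia p implies (not p and q)) implies Dia (Dia p implies (not p and q))), u
2. Dia p implies (not p and q), u
3. not Dia (Dia p implies (not p and q)), u
4. not (Dia p implies (not p and q)), u
5. Dia p, u
6. not (not p and q), u
7. not Dia p, u
8. not p, u
9. not q, u
10. p, v
11. not (Dia p implies (not p and q)), v
12. Dia p, v
13. not (not p and q), v
14. not p, v
Accessibility: uRu, uRv, vRv
Branch closes: p and not p both at v.
Every branch of the negation's tableau closes; the branch above is one of them.

Yes, valid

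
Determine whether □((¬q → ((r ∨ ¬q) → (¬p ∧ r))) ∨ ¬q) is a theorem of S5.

Yes, valid

Tableau for the negation ¬□((¬q → ((r ∨ ¬q) → (¬p ∧ r))) ∨ ¬q):
1. ¬□((¬q → ((r ∨ ¬q) → (¬p ∧ r))) ∨ ¬q), 0
2. ¬((¬q → ((r ∨ ¬q) → (¬p ∧ r))) ∨ ¬q), 1
3. ¬(¬q → ((r ∨ ¬q) → (¬p ∧ r))), 1
4. q, 1
5. ¬q, 1
6. ¬((r ∨ ¬q) → (¬p ∧ r)), 1
Accessibility: 0R0, 0R1, 1R0, 1R1
Branch closes: q and ¬q both at 1.
All branches of the negation close; one closing branch shown above.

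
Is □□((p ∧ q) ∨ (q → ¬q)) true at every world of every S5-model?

Invalid (countermodel exists)

Tableau for the negation ¬□□((p ∧ q) ∨ (q → ¬q)):
1. ¬□□((p ∧ q) ∨ (q → ¬q)), u
2. ¬□((p ∧ q) ∨ (q → ¬q)), v
3. ¬((p ∧ q) ∨ (q → ¬q)), w
4. ¬(p ∧ q), w
5. ¬(q → ¬q), w
6. q, w
7. ¬p, w
Accessibility: uRu, uRv, uRw, vRu, vRv, vRw, wRu, wRv, wRw
The negation has an open branch (countermodel exists).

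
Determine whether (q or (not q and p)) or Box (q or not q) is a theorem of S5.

Tableau for the negation not ((q or (not q and p)) or Box (q or not q)):
1. not ((q or (not q and p)) or Box (q or not q)), 0
2. not (q or (not q and p)), 0
3. not Box (q or not q), 0
4. not q, 0
5. not (not q and p), 0
6. not p, 0
7. not (q or not q), 1
8. not q, 1
9. q, 1
Accessibility: 0R0, 0R1, 1R0, 1R1
Branch closes: q and not q both at 1.
Every branch of the negation's tableau closes; the branch above is one of them.

Yes, valid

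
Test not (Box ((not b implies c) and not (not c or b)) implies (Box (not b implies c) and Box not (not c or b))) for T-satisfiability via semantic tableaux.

1. not (Box ((not b implies c) and not (not c or b)) implies (Box (not b implies c) and Box not (not c or b))), w0
2. Box ((not b implies c) and not (not c or b)), w0
3. not (Box (not b implies c) and Box not (not c or b)), w0
4. (not b implies c) and not (not c or b), w0
5. not b implies c, w0
6. not (not c or b), w0
7. c, w0
8. not b, w0
9. not Box not (not c or b), w0
10. not c or b, w1
11. (not b implies c) and not (not c or b), w1
12. not b implies c, w1
13. not (not c or b), w1
14. c, w1
15. not b, w1
16. b, w1
Accessibility: w0Rw0, w0Rw1, w1Rw1
Branch closes: b and not b both at w1.
All branches of the tableau close; one closing branch shown above.

Unsatisfiable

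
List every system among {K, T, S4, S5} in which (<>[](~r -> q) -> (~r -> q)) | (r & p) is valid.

S5

S4-tableau for the negation ~((<>[](~r -> q) -> (~r -> q)) | (r & p)):
1. ~((<>[](~r -> q) -> (~r -> q)) | (r & p)), u
2. ~(<>[](~r -> q) -> (~r -> q)), u   [~|-rule on 1]
3. ~(r & p), u   [~|-rule on 1]
4. <>[](~r -> q), u   [~->-rule on 2]
5. ~(~r -> q), u   [~->-rule on 2]
6. ~r, u   [~->-rule on 5]
7. ~q, u   [~->-rule on 5]
8. ~p, u   [~&-rule on 3 (branches; this branch)]
9. [](~r -> q), v   [<>-rule on 4: fresh world v, uRv]
10. ~r -> q, v   [[]-rule on 9 via vRv]
11. q, v   [->-rule on 10 (branches; this branch)]
Accessibility: uRu, uRv, vRv
Complete open branch: countermodel on an S4-frame, so not valid in S4, nor in K, T (the same frame is also a K-frame and a T-frame).
S5-tableau for the negation ~((<>[](~r -> q) -> (~r -> q)) | (r & p)):
1. ~((<>[](~r -> q) -> (~r -> q)) | (r & p)), u
2. ~(<>[](~r -> q) -> (~r -> q)), u   [~|-rule on 1]
3. ~(r & p), u   [~|-rule on 1]
4. <>[](~r -> q), u   [~->-rule on 2]
5. ~(~r -> q), u   [~->-rule on 2]
6. ~r, u   [~->-rule on 5]
7. ~q, u   [~->-rule on 5]
8. ~p, u   [~&-rule on 3 (branches; this branch)]
9. [](~r -> q), v   [<>-rule on 4: fresh world v, uRv]
10. ~r -> q, u   [[]-rule on 9 via vRu]
11. ~r -> q, v   [[]-rule on 9 via vRv]
12. q, u   [->-rule on 10 (branches; this branch)]
Accessibility: uRu, uRv, vRu, vRv
Branch closes: q and ~q both at u.
Every branch closes (one shown): valid in S5.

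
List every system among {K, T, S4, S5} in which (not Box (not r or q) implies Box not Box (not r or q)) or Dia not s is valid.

S5-tableau for the negation not ((not Box (not r or q) implies Box not Box (not r or q)) or Dia not s):
1. not ((not Box (not r or q) implies Box not Box (not r or q)) or Dia not s), 0
2. not (not Box (not r or q) implies Box not Box (not r or q)), 0
3. not Dia not s, 0
4. not Box (not r or q), 0
5. not Box not Box (not r or q), 0
6. s, 0
7. not (not r or q), 1
8. r, 1
9. not q, 1
10. s, 1
11. Box (not r or q), 2
12. s, 2
13. not r or q, 0
14. not r or q, 1
15. not r or q, 2
16. q, 0
17. q, 1
Accessibility: 0R0, 0R1, 0R2, 1R0, 1R1, 1R2, 2R0, 2R1, 2R2
Branch closes: q and not q both at 1.
Every branch closes (one shown): valid in S5.
S4-tableau for the negation not ((not Box (not r or q) implies Box not Box (not r or q)) or Dia not s):
1. not ((not Box (not r or q) implies Box not Box (not r or q)) or Dia not s), 0
2. not (not Box (not r or q) implies Box not Box (not r or q)), 0
3. not Dia not s, 0
4. not Box (not r or q), 0
5. not Box not Box (not r or q), 0
6. s, 0
7. not (not r or q), 1
8. r, 1
9. not q, 1
10. s, 1
11. Box (not r or q), 2
12. s, 2
13. not r or q, 2
14. q, 2
Accessibility: 0R0, 0R1, 0R2, 1R1, 2R2
Complete open branch: countermodel on an S4-frame, so not valid in S4, nor in K, T (the same frame is also a K-frame and a T-frame).

S5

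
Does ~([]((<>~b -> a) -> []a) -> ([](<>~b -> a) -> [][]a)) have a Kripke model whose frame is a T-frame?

No, unsatisfiable

1. ~([]((<>~b -> a) -> []a) -> ([](<>~b -> a) -> [][]a)), 0
2. []((<>~b -> a) -> []a), 0
3. ~([](<>~b -> a) -> [][]a), 0
4. [](<>~b -> a), 0
5. ~[][]a, 0
6. (<>~b -> a) -> []a, 0
7. <>~b -> a, 0
8. ~(<>~b -> a), 0
9. <>~b, 0
10. ~a, 0
11. ~<>~b, 0
12. b, 0
13. ~[]a, 1
14. (<>~b -> a) -> []a, 1
15. <>~b -> a, 1
16. b, 1
17. []a, 1
18. a, 1
19. ~b, 2
20. (<>~b -> a) -> []a, 2
21. <>~b -> a, 2
22. b, 2
Accessibility: 0R0, 0R1, 0R2, 1R1, 2R2
Branch closes: b and ~b both at 2.
All branches of the tableau close; one closing branch shown above.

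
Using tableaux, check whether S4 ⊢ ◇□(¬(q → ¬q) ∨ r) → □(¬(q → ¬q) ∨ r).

Invalid (countermodel exists)

Tableau for the negation ¬(◇□(¬(q → ¬q) ∨ r) → □(¬(q → ¬q) ∨ r)):
1. ¬(◇□(¬(q → ¬q) ∨ r) → □(¬(q → ¬q) ∨ r)), 0
2. ◇□(¬(q → ¬q) ∨ r), 0   [¬→-rule on 1]
3. ¬□(¬(q → ¬q) ∨ r), 0   [¬→-rule on 1]
4. □(¬(q → ¬q) ∨ r), 1   [◇-rule on 2: fresh world 1, 0R1]
5. ¬(q → ¬q) ∨ r, 1   [□-rule on 4 via 1R1]
6. r, 1   [∨-rule on 5 (branches; this branch)]
7. ¬(¬(q → ¬q) ∨ r), 2   [¬□-rule on 3: fresh world 2, 0R2]
8. q → ¬q, 2   [¬∨-rule on 7]
9. ¬r, 2   [¬∨-rule on 7]
10. ¬q, 2   [→-rule on 8 (branches; this branch)]
Accessibility: 0R0, 0R1, 0R2, 1R1, 2R2
The negation has an open branch (countermodel exists).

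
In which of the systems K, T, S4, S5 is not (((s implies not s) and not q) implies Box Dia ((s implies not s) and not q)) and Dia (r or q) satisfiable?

K, T, S4

S5-tableau for the formula:
1. not (((s implies not s) and not q) implies Box Dia ((s implies not s) and not q)) and Dia (r or q), w0
2. not (((s implies not s) and not q) implies Box Dia ((s implies not s) and not q)), w0
3. Dia (r or q), w0
4. (s implies not s) and not q, w0
5. not Box Dia ((s implies not s) and not q), w0
6. s implies not s, w0
7. not q, w0
8. not s, w0
9. r or q, w1
10. q, w1
11. not Dia ((s implies not s) and not q), w2
12. not ((s implies not s) and not q), w0
13. not ((s implies not s) and not q), w1
14. not ((s implies not s) and not q), w2
15. not (s implies not s), w0
16. s, w0
Accessibility: w0Rw0, w0Rw1, w0Rw2, w1Rw0, w1Rw1, w1Rw2, w2Rw0, w2Rw1, w2Rw2
Branch closes: s and not s both at w0.
Every branch closes (one shown): unsatisfiable in S5.
S4-tableau for the formula:
1. not (((s implies not s) and not q) implies Box Dia ((s implies not s) and not q)) and Dia (r or q), w0
2. not (((s implies not s) and not q) implies Box Dia ((s implies not s) and not q)), w0
3. Dia (r or q), w0
4. (s implies not s) and not q, w0
5. not Box Dia ((s implies not s) and not q), w0
6. s implies not s, w0
7. not q, w0
8. not s, w0
9. r or q, w1
10. q, w1
11. not Dia ((s implies not s) and not q), w2
12. not ((s implies not s) and not q), w2
13. q, w2
Accessibility: w0Rw0, w0Rw1, w0Rw2, w1Rw1, w2Rw2
Complete open branch: satisfiable in S4, hence also in K, T (this S4-model is also a K-model and a T-model).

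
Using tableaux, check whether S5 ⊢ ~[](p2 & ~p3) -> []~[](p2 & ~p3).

Valid

Tableau for the negation ~(~[](p2 & ~p3) -> []~[](p2 & ~p3)):
1. ~(~[](p2 & ~p3) -> []~[](p2 & ~p3)), u
2. ~[](p2 & ~p3), u   [~->-rule on 1]
3. ~[]~[](p2 & ~p3), u   [~->-rule on 1]
4. ~(p2 & ~p3), v   [~[]-rule on 2: fresh world v, uRv]
5. p3, v   [~&-rule on 4 (branches; this branch)]
6. [](p2 & ~p3), w   [~[]-rule on 3: fresh world w, uRw]
7. p2 & ~p3, u   [[]-rule on 6 via wRu]
8. p2, u   [&-rule on 7]
9. ~p3, u   [&-rule on 7]
10. p2 & ~p3, v   [[]-rule on 6 via wRv]
11. p2, v   [&-rule on 10]
12. ~p3, v   [&-rule on 10]
Accessibility: uRu, uRv, uRw, vRu, vRv, vRw, wRu, wRv, wRw
Branch closes: p3 and ~p3 both at v.
All branches of the negation close; one closing branch shown above.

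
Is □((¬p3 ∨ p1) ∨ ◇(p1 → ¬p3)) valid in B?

Valid in B

Tableau for the negation ¬□((¬p3 ∨ p1) ∨ ◇(p1 → ¬p3)):
1. ¬□((¬p3 ∨ p1) ∨ ◇(p1 → ¬p3)), 0
2. ¬((¬p3 ∨ p1) ∨ ◇(p1 → ¬p3)), 1
3. ¬(¬p3 ∨ p1), 1
4. ¬◇(p1 → ¬p3), 1
5. p3, 1
6. ¬p1, 1
7. ¬(p1 → ¬p3), 0
8. p1, 0
9. p3, 0
10. ¬(p1 → ¬p3), 1
11. p1, 1
Accessibility: 0R0, 0R1, 1R0, 1R1
Branch closes: p1 and ¬p1 both at 1.
Every branch of the negation's tableau closes; the branch above is one of them.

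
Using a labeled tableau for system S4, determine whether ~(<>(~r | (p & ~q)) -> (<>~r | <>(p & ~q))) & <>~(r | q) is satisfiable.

Unsatisfiable

1. ~(<>(~r | (p & ~q)) -> (<>~r | <>(p & ~q))) & <>~(r | q), u
2. ~(<>(~r | (p & ~q)) -> (<>~r | <>(p & ~q))), u
3. <>~(r | q), u
4. <>(~r | (p & ~q)), u
5. ~(<>~r | <>(p & ~q)), u
6. ~<>~r, u
7. ~<>(p & ~q), u
8. r, u
9. ~(p & ~q), u
10. q, u
11. ~(r | q), v
12. ~r, v
13. ~q, v
14. r, v
Accessibility: uRu, uRv, vRv
Branch closes: r and ~r both at v.
All branches of the tableau close; one closing branch shown above.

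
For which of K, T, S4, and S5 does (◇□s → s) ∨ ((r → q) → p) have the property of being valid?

S5

S4-tableau for the negation ¬((◇□s → s) ∨ ((r → q) → p)):
1. ¬((◇□s → s) ∨ ((r → q) → p)), w0
2. ¬(◇□s → s), w0
3. ¬((r → q) → p), w0
4. ◇□s, w0
5. ¬s, w0
6. r → q, w0
7. ¬p, w0
8. q, w0
9. □s, w1
10. s, w1
Accessibility: w0Rw0, w0Rw1, w1Rw1
Complete open branch: countermodel on an S4-frame, so not valid in S4, nor in K, T (the same frame is also a K-frame and a T-frame).
S5-tableau for the negation ¬((◇□s → s) ∨ ((r → q) → p)):
1. ¬((◇□s → s) ∨ ((r → q) → p)), w0
2. ¬(◇□s → s), w0
3. ¬((r → q) → p), w0
4. ◇□s, w0
5. ¬s, w0
6. r → q, w0
7. ¬p, w0
8. q, w0
9. □s, w1
10. s, w0
Accessibility: w0Rw0, w0Rw1, w1Rw0, w1Rw1
Branch closes: s and ¬s both at w0.
Every branch closes (one shown): valid in S5.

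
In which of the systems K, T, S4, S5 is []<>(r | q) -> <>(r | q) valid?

T, S4, S5

T-tableau for the negation ~([]<>(r | q) -> <>(r | q)):
1. ~([]<>(r | q) -> <>(r | q)), w0
2. []<>(r | q), w0   [~->-rule on 1]
3. ~<>(r | q), w0   [~->-rule on 1]
4. <>(r | q), w0   [[]-rule on 2 via w0Rw0]
5. ~(r | q), w0   [~<>-rule on 3 via w0Rw0]
6. ~r, w0   [~|-rule on 5]
7. ~q, w0   [~|-rule on 5]
8. r | q, w1   [<>-rule on 4: fresh world w1, w0Rw1]
9. <>(r | q), w1   [[]-rule on 2 via w0Rw1]
10. ~(r | q), w1   [~<>-rule on 3 via w0Rw1]
11. ~r, w1   [~|-rule on 10]
12. ~q, w1   [~|-rule on 10]
13. q, w1   [|-rule on 8 (branches; this branch)]
Accessibility: w0Rw0, w0Rw1, w1Rw1
Branch closes: q and ~q both at w1.
Every branch closes (one shown): valid in T, hence also in S4, S5 (every theorem of T is a theorem of S4 and S5).
K-tableau for the negation ~([]<>(r | q) -> <>(r | q)):
1. ~([]<>(r | q) -> <>(r | q)), w0
2. []<>(r | q), w0   [~->-rule on 1]
3. ~<>(r | q), w0   [~->-rule on 1]
Complete open branch: countermodel on a K-frame, so not valid in K.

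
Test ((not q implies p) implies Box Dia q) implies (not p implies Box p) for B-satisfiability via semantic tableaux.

1. ((not q implies p) implies Box Dia q) implies (not p implies Box p), u
2. not p implies Box p, u
3. Box p, u
4. p, u
Accessibility: uRu

Satisfiable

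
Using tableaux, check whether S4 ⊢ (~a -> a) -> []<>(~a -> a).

Not valid

Tableau for the negation ~((~a -> a) -> []<>(~a -> a)):
1. ~((~a -> a) -> []<>(~a -> a)), u
2. ~a -> a, u   [~->-rule on 1]
3. ~[]<>(~a -> a), u   [~->-rule on 1]
4. a, u   [->-rule on 2 (branches; this branch)]
5. ~<>(~a -> a), v   [~[]-rule on 3: fresh world v, uRv]
6. ~(~a -> a), v   [~<>-rule on 5 via vRv]
7. ~a, v   [~->-rule on 6]
Accessibility: uRu, uRv, vRv
The negation has an open branch (countermodel exists).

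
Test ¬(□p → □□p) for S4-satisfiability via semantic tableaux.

1. ¬(□p → □□p), u
2. □p, u
3. ¬□□p, u
4. p, u
5. ¬□p, v
6. p, v
7. ¬p, w
8. p, w
Accessibility: uRu, uRv, uRw, vRv, vRw, wRw
Branch closes: p and ¬p both at w.
All branches of the tableau close; one closing branch shown above.

Unsatisfiable (every branch closes)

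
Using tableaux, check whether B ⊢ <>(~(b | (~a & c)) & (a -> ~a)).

Invalid (countermodel exists)

Tableau for the negation ~<>(~(b | (~a & c)) & (a -> ~a)):
1. ~<>(~(b | (~a & c)) & (a -> ~a)), 0
2. ~(~(b | (~a & c)) & (a -> ~a)), 0   [~<>-rule on 1 via 0R0]
3. ~(a -> ~a), 0   [~&-rule on 2 (branches; this branch)]
4. a, 0   [~->-rule on 3]
Accessibility: 0R0
The negation has an open branch (countermodel exists).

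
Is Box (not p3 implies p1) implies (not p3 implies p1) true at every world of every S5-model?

Yes, valid

Tableau for the negation not (Box (not p3 implies p1) implies (not p3 implies p1)):
1. not (Box (not p3 implies p1) implies (not p3 implies p1)), 0
2. Box (not p3 implies p1), 0
3. not (not p3 implies p1), 0
4. not p3, 0
5. not p1, 0
6. not p3 implies p1, 0
7. p1, 0
Accessibility: 0R0
Branch closes: p1 and not p1 both at 0.
Every branch of the negation's tableau closes; the branch above is one of them.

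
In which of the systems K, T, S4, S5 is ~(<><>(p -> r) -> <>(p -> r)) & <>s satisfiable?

K, T

S4-tableau for the formula:
1. ~(<><>(p -> r) -> <>(p -> r)) & <>s, u
2. ~(<><>(p -> r) -> <>(p -> r)), u
3. <>s, u
4. <><>(p -> r), u
5. ~<>(p -> r), u
6. ~(p -> r), u
7. p, u
8. ~r, u
9. s, v
10. ~(p -> r), v
11. p, v
12. ~r, v
13. <>(p -> r), w
14. ~(p -> r), w
15. p, w
16. ~r, w
17. p -> r, x
18. ~(p -> r), x
19. p, x
20. ~r, x
21. r, x
Accessibility: uRu, uRv, uRw, uRx, vRv, wRw, wRx, xRx
Branch closes: r and ~r both at x.
Every branch closes (one shown): unsatisfiable in S4, hence also in S5 (every S5-frame is an S4-frame).
T-tableau for the formula:
1. ~(<><>(p -> r) -> <>(p -> r)) & <>s, u
2. ~(<><>(p -> r) -> <>(p -> r)), u
3. <>s, u
4. <><>(p -> r), u
5. ~<>(p -> r), u
6. ~(p -> r), u
7. p, u
8. ~r, u
9. s, v
10. ~(p -> r), v
11. p, v
12. ~r, v
13. <>(p -> r), w
14. ~(p -> r), w
15. p, w
16. ~r, w
17. p -> r, x
18. r, x
Accessibility: uRu, uRv, uRw, vRv, wRw, wRx, xRx
Complete open branch: satisfiable in T, hence also in K (this T-model is also a K-model).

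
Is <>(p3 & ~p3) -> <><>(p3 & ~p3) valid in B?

Valid in B

Tableau for the negation ~(<>(p3 & ~p3) -> <><>(p3 & ~p3)):
1. ~(<>(p3 & ~p3) -> <><>(p3 & ~p3)), w0
2. <>(p3 & ~p3), w0   [~->-rule on 1]
3. ~<><>(p3 & ~p3), w0   [~->-rule on 1]
4. ~<>(p3 & ~p3), w0   [~<>-rule on 3 via w0Rw0]
5. ~(p3 & ~p3), w0   [~<>-rule on 4 via w0Rw0]
6. p3, w0   [~&-rule on 5 (branches; this branch)]
7. p3 & ~p3, w1   [<>-rule on 2: fresh world w1, w0Rw1]
8. p3, w1   [&-rule on 7]
9. ~p3, w1   [&-rule on 7]
Accessibility: w0Rw0, w0Rw1, w1Rw0, w1Rw1
Branch closes: p3 and ~p3 both at w1.
All branches of the negation close; one closing branch shown above.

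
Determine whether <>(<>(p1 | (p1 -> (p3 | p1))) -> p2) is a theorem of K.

Invalid (countermodel exists)

Tableau for the negation ~<>(<>(p1 | (p1 -> (p3 | p1))) -> p2):
1. ~<>(<>(p1 | (p1 -> (p3 | p1))) -> p2), w0
The negation has an open branch (countermodel exists).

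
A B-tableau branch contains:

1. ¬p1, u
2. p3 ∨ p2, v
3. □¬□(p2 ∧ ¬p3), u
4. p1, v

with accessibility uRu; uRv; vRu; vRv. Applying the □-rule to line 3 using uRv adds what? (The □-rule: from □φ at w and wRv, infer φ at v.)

¬□(p2 ∧ ¬p3), v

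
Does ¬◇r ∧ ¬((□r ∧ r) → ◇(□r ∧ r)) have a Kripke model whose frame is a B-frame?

1. ¬◇r ∧ ¬((□r ∧ r) → ◇(□r ∧ r)), 0
2. ¬◇r, 0
3. ¬((□r ∧ r) → ◇(□r ∧ r)), 0
4. □r ∧ r, 0
5. ¬◇(□r ∧ r), 0
6. □r, 0
7. r, 0
8. ¬r, 0
Accessibility: 0R0
Branch closes: r and ¬r both at 0.
Every branch closes; the branch above is one of them.

Unsatisfiable (every branch closes)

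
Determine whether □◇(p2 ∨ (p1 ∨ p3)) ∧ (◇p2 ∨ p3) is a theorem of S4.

No, not valid

Tableau for the negation ¬(□◇(p2 ∨ (p1 ∨ p3)) ∧ (◇p2 ∨ p3)):
1. ¬(□◇(p2 ∨ (p1 ∨ p3)) ∧ (◇p2 ∨ p3)), u
2. ¬(◇p2 ∨ p3), u
3. ¬◇p2, u
4. ¬p3, u
5. ¬p2, u
Accessibility: uRu
The negation has an open branch (countermodel exists).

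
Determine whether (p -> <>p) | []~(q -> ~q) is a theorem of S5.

Valid in S5

Tableau for the negation ~((p -> <>p) | []~(q -> ~q)):
1. ~((p -> <>p) | []~(q -> ~q)), u
2. ~(p -> <>p), u   [~|-rule on 1]
3. ~[]~(q -> ~q), u   [~|-rule on 1]
4. p, u   [~->-rule on 2]
5. ~<>p, u   [~->-rule on 2]
6. ~p, u   [~<>-rule on 5 via uRu]
Accessibility: uRu
Branch closes: p and ~p both at u.
Every branch of the negation's tableau closes; the branch above is one of them.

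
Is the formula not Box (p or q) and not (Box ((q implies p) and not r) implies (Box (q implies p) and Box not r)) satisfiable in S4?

No, unsatisfiable

1. not Box (p or q) and not (Box ((q implies p) and not r) implies (Box (q implies p) and Box not r)), w0
2. not Box (p or q), w0   [and-rule on 1]
3. not (Box ((q implies p) and not r) implies (Box (q implies p) and Box not r)), w0   [and-rule on 1]
4. Box ((q implies p) and not r), w0   [neg-implies-rule on 3]
5. not (Box (q implies p) and Box not r), w0   [neg-implies-rule on 3]
6. (q implies p) and not r, w0   [Box-rule on 4 via w0Rw0]
7. q implies p, w0   [and-rule on 6]
8. not r, w0   [and-rule on 6]
9. not Box (q implies p), w0   [neg-and-rule on 5 (branches; this branch)]
10. p, w0   [implies-rule on 7 (branches; this branch)]
11. not (p or q), w1   [neg-Box-rule on 2: fresh world w1, w0Rw1]
12. not p, w1   [neg-or-rule on 11]
13. not q, w1   [neg-or-rule on 11]
14. (q implies p) and not r, w1   [Box-rule on 4 via w0Rw1]
15. q implies p, w1   [and-rule on 14]
16. not r, w1   [and-rule on 14]
17. not (q implies p), w2   [neg-Box-rule on 9: fresh world w2, w0Rw2]
18. q, w2   [neg-implies-rule on 17]
19. not p, w2   [neg-implies-rule on 17]
20. (q implies p) and not r, w2   [Box-rule on 4 via w0Rw2]
21. q implies p, w2   [and-rule on 20]
22. not r, w2   [and-rule on 20]
23. p, w2   [implies-rule on 21 (branches; this branch)]
Accessibility: w0Rw0, w0Rw1, w0Rw2, w1Rw1, w2Rw2
Branch closes: p and not p both at w2.
Every branch closes; the branch above is one of them.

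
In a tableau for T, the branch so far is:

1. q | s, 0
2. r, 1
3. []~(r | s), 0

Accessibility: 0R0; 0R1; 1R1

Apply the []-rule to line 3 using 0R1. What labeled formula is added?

~(r | s), 1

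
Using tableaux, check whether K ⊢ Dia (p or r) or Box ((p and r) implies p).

Yes, valid

Tableau for the negation not (Dia (p or r) or Box ((p and r) implies p)):
1. not (Dia (p or r) or Box ((p and r) implies p)), w0
2. not Dia (p or r), w0
3. not Box ((p and r) implies p), w0
4. not ((p and r) implies p), w1
5. p and r, w1
6. not p, w1
7. p, w1
8. r, w1
Accessibility: w0Rw1
Branch closes: p and not p both at w1.
All branches of the negation close; one closing branch shown above.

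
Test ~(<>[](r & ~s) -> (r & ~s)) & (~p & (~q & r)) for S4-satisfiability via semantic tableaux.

1. ~(<>[](r & ~s) -> (r & ~s)) & (~p & (~q & r)), u
2. ~(<>[](r & ~s) -> (r & ~s)), u   [&-rule on 1]
3. ~p & (~q & r), u   [&-rule on 1]
4. <>[](r & ~s), u   [~->-rule on 2]
5. ~(r & ~s), u   [~->-rule on 2]
6. ~p, u   [&-rule on 3]
7. ~q & r, u   [&-rule on 3]
8. ~q, u   [&-rule on 7]
9. r, u   [&-rule on 7]
10. s, u   [~&-rule on 5 (branches; this branch)]
11. [](r & ~s), v   [<>-rule on 4: fresh world v, uRv]
12. r & ~s, v   [[]-rule on 11 via vRv]
13. r, v   [&-rule on 12]
14. ~s, v   [&-rule on 12]
Accessibility: uRu, uRv, vRv

Yes, satisfiable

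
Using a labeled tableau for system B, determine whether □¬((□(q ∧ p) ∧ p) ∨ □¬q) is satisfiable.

1. □¬((□(q ∧ p) ∧ p) ∨ □¬q), u
2. ¬((□(q ∧ p) ∧ p) ∨ □¬q), u
3. ¬(□(q ∧ p) ∧ p), u
4. ¬□¬q, u
5. ¬p, u
6. q, v
7. ¬((□(q ∧ p) ∧ p) ∨ □¬q), v
8. ¬(□(q ∧ p) ∧ p), v
9. ¬□¬q, v
10. ¬p, v
11. q, w
Accessibility: uRu, uRv, vRu, vRv, vRw, wRv, wRw

Satisfiable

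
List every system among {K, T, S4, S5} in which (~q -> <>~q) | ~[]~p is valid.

K-tableau for the negation ~((~q -> <>~q) | ~[]~p):
1. ~((~q -> <>~q) | ~[]~p), u
2. ~(~q -> <>~q), u
3. []~p, u
4. ~q, u
5. ~<>~q, u
Complete open branch: countermodel on a K-frame, so not valid in K.
T-tableau for the negation ~((~q -> <>~q) | ~[]~p):
1. ~((~q -> <>~q) | ~[]~p), u
2. ~(~q -> <>~q), u
3. []~p, u
4. ~q, u
5. ~<>~q, u
6. ~p, u
7. q, u
Accessibility: uRu
Branch closes: q and ~q both at u.
Every branch closes (one shown): valid in T, hence also in S4, S5 (every theorem of T is a theorem of S4 and S5).

T, S4, S5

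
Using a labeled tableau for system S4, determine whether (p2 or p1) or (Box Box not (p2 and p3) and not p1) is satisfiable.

1. (p2 or p1) or (Box Box not (p2 and p3) and not p1), 0
2. Box Box not (p2 and p3) and not p1, 0
3. Box Box not (p2 and p3), 0
4. not p1, 0
5. Box not (p2 and p3), 0
6. not (p2 and p3), 0
7. not p3, 0
Accessibility: 0R0

Satisfiable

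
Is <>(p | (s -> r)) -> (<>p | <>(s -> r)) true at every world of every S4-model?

Tableau for the negation ~(<>(p | (s -> r)) -> (<>p | <>(s -> r))):
1. ~(<>(p | (s -> r)) -> (<>p | <>(s -> r))), u
2. <>(p | (s -> r)), u
3. ~(<>p | <>(s -> r)), u
4. ~<>p, u
5. ~<>(s -> r), u
6. ~p, u
7. ~(s -> r), u
8. s, u
9. ~r, u
10. p | (s -> r), v
11. ~p, v
12. ~(s -> r), v
13. s, v
14. ~r, v
15. s -> r, v
16. r, v
Accessibility: uRu, uRv, vRv
Branch closes: r and ~r both at v.
All branches of the negation close; one closing branch shown above.

Valid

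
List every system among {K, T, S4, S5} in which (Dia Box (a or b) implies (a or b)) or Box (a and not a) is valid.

S5

S5-tableau for the negation not ((Dia Box (a or b) implies (a or b)) or Box (a and not a)):
1. not ((Dia Box (a or b) implies (a or b)) or Box (a and not a)), w0
2. not (Dia Box (a or b) implies (a or b)), w0
3. not Box (a and not a), w0
4. Dia Box (a or b), w0
5. not (a or b), w0
6. not a, w0
7. not b, w0
8. not (a and not a), w1
9. a, w1
10. Box (a or b), w2
11. a or b, w0
12. a or b, w1
13. a or b, w2
14. b, w0
Accessibility: w0Rw0, w0Rw1, w0Rw2, w1Rw0, w1Rw1, w1Rw2, w2Rw0, w2Rw1, w2Rw2
Branch closes: b and not b both at w0.
Every branch closes (one shown): valid in S5.
S4-tableau for the negation not ((Dia Box (a or b) implies (a or b)) or Box (a and not a)):
1. not ((Dia Box (a or b) implies (a or b)) or Box (a and not a)), w0
2. not (Dia Box (a or b) implies (a or b)), w0
3. not Box (a and not a), w0
4. Dia Box (a or b), w0
5. not (a or b), w0
6. not a, w0
7. not b, w0
8. not (a and not a), w1
9. a, w1
10. Box (a or b), w2
11. a or b, w2
12. b, w2
Accessibility: w0Rw0, w0Rw1, w0Rw2, w1Rw1, w2Rw2
Complete open branch: countermodel on an S4-frame, so not valid in S4, nor in K, T (the same frame is also a K-frame and a T-frame).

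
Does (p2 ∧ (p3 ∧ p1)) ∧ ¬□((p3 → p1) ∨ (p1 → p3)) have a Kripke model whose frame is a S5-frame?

1. (p2 ∧ (p3 ∧ p1)) ∧ ¬□((p3 → p1) ∨ (p1 → p3)), u
2. p2 ∧ (p3 ∧ p1), u
3. ¬□((p3 → p1) ∨ (p1 → p3)), u
4. p2, u
5. p3 ∧ p1, u
6. p3, u
7. p1, u
8. ¬((p3 → p1) ∨ (p1 → p3)), v
9. ¬(p3 → p1), v
10. ¬(p1 → p3), v
11. p3, v
12. ¬p1, v
13. p1, v
14. ¬p3, v
Accessibility: uRu, uRv, vRu, vRv
Branch closes: p1 and ¬p1 both at v.
All branches of the tableau close; one closing branch shown above.

Unsatisfiable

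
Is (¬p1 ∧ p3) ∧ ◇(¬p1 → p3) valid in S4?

No, not valid

Tableau for the negation ¬((¬p1 ∧ p3) ∧ ◇(¬p1 → p3)):
1. ¬((¬p1 ∧ p3) ∧ ◇(¬p1 → p3)), w0
2. ¬◇(¬p1 → p3), w0   [¬∧-rule on 1 (branches; this branch)]
3. ¬(¬p1 → p3), w0   [¬◇-rule on 2 via w0Rw0]
4. ¬p1, w0   [¬→-rule on 3]
5. ¬p3, w0   [¬→-rule on 3]
Accessibility: w0Rw0
The negation has an open branch (countermodel exists).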